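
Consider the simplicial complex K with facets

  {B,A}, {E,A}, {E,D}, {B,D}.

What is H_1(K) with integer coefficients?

Fix the vertex order A < B < D < E and write every simplex with vertices in increasing order. Then dim K = 1 and the simplices of K are:

  0-simplices (4): A, B, D, E
  1-simplices (4): AB, AE, BD, DE

so the chain groups are C_0 ≅ Z^4, C_1 ≅ Z^4.

Boundary ∂_1: C_1 → C_0 is given by ∂[p,q] = [q] − [p]. For instance
  ∂DE = E − D.
The 4×4 boundary matrix has rank 3 and Smith normal form diag(1,1,1).

Reading off H_k = ker ∂_k / im ∂_{k+1}:

  H_1: rank ker ∂_1 − rank ∂_2 = (4 − 3) − 0 = 1, and there is no ∂_2, so H_1 ≅ Z.

H_1 = Z.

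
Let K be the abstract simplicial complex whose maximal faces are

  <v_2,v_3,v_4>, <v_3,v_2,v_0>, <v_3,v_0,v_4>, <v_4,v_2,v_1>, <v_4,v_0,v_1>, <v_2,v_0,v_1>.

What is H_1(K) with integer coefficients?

Order the vertices as v_0 < v_1 < v_2 < v_3 < v_4. Listing each simplex with vertices in this order, K has dimension 2 with simplices:

  0-simplices (5): [v_0], [v_1], [v_2], [v_3], [v_4]
  1-simplices (9): [v_0,v_1], [v_0,v_2], [v_0,v_3], [v_0,v_4], [v_1,v_2], [v_1,v_4], [v_2,v_3], [v_2,v_4], [v_3,v_4]
  2-simplices (6): [v_0,v_1,v_2], [v_0,v_1,v_4], [v_0,v_2,v_3], [v_0,v_3,v_4], [v_1,v_2,v_4], [v_2,v_3,v_4]

so the chain groups are C_0 ≅ Z^5, C_1 ≅ Z^9, C_2 ≅ Z^6.

Boundary ∂_1: C_1 → C_0 is given by ∂[p,q] = [q] − [p]. For instance
  ∂[v_1,v_4] = [v_4] − [v_1].
The 5×9 boundary matrix has rank 4 and Smith normal form diag(1,1,1,1).

The boundary map ∂_2: C_2 → C_1 maps a triangle to the signed sum of its edges. For instance
  ∂[v_2,v_3,v_4] = [v_3,v_4] − [v_2,v_4] + [v_2,v_3],
  ∂[v_0,v_1,v_2] = [v_1,v_2] − [v_0,v_2] + [v_0,v_1].
This gives a 9×6 integer matrix of rank 5; reducing to Smith normal form yields diagonal entries (1,1,1,1,1).

Computing H_k = (kernel of ∂_k) / (image of ∂_{k+1}):

  H_1: rank ker ∂_1 − rank ∂_2 = (9 − 4) − 5 = 0, and the invariant factors of ∂_2 are all 1, so H_1 ≅ 0.

H_1 = 0.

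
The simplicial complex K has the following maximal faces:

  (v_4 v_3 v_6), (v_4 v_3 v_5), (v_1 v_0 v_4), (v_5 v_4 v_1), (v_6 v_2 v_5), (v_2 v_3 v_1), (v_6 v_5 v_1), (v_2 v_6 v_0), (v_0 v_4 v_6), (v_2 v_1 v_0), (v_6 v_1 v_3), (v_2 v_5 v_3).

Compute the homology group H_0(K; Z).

H_0 = Z.

Fix the vertex order v_0 < v_1 < v_2 < v_3 < v_4 < v_5 < v_6 and write every simplex with vertices in increasing order. Then dim K = 2 and the simplices of K are:

  0-simplices (7): [v_0], [v_1], [v_2], [v_3], [v_4], [v_5], [v_6]
  1-simplices (18): (18 of them)
  2-simplices (12): (12 of them)

Hence C_0 ≅ Z^7, C_1 ≅ Z^18, C_2 ≅ Z^12.

The boundary map ∂_1: C_1 → C_0 maps an edge to its endpoints' difference, ∂[p,q] = q − p. For instance
  ∂[v_4,v_5] = [v_5] − [v_4].
The resulting 7×18 matrix has rank 6, and its Smith normal form has invariant factors (1,1,1,1,1,1).

∂_2: C_2 → C_1 maps a triangle to the signed sum of its edges. For instance
  ∂[v_1,v_3,v_6] = [v_3,v_6] − [v_1,v_6] + [v_1,v_3],
  ∂[v_1,v_2,v_3] = [v_2,v_3] − [v_1,v_3] + [v_1,v_2].
The 18×12 boundary matrix has rank 12 and Smith normal form diag(1,1,1,1,1,1,1,1,1,1,1,2).

Computing H_k = (kernel of ∂_k) / (image of ∂_{k+1}):

  H_0: rank C_0 − rank ∂_1 = 7 − 6 = 1, and the invariant factors of ∂_1 are all 1, so H_0 ≅ Z.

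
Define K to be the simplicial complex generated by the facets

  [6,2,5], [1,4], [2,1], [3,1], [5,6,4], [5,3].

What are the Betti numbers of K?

b_0 = 1, b_1 = 2, b_2 = 0.

We work with the vertex ordering 1 < 2 < 3 < 4 < 5 < 6. The simplices of K, each written with vertices in increasing order, are:

  0-simplices (6): [1], [2], [3], [4], [5], [6]
  1-simplices (9): [1,2], [1,3], [1,4], [2,5], [2,6], [3,5], [4,5], [4,6], [5,6]
  2-simplices (2): [2,5,6], [4,5,6]

giving chain groups C_0 ≅ Z^6, C_1 ≅ Z^9, C_2 ≅ Z^2.

∂_1: C_1 → C_0 maps an edge to its endpoints' difference, ∂[p,q] = q − p.
As a 6×9 matrix over Z this has rank 5, with invariant factors (1,1,1,1,1).

∂_2: C_2 → C_1 sends each 2-simplex [p,q,r] to [q,r] − [p,r] + [p,q]. For instance
  ∂[2,5,6] = [5,6] − [2,6] + [2,5],
  ∂[4,5,6] = [5,6] − [4,6] + [4,5].
The resulting 9×2 matrix has rank 2, and its Smith normal form has invariant factors (1,1).

Computing H_k = (kernel of ∂_k) / (image of ∂_{k+1}):

  H_0: rank C_0 − rank ∂_1 = 6 − 5 = 1, and the invariant factors of ∂_1 are all 1, so H_0 ≅ Z.
  H_1: rank ker ∂_1 − rank ∂_2 = (9 − 5) − 2 = 2, and the invariant factors of ∂_2 are all 1, so H_1 ≅ Z^2.
  H_2: rank ker ∂_2 − rank ∂_3 = (2 − 2) − 0 = 0, and there is no ∂_3, so H_2 ≅ 0.

As a check, the Euler characteristic is 6 − 9 + 2 = -1, which agrees with 1 − 2 + 0 = -1.

Hence the Betti numbers are b_0 = 1, b_1 = 2, b_2 = 0.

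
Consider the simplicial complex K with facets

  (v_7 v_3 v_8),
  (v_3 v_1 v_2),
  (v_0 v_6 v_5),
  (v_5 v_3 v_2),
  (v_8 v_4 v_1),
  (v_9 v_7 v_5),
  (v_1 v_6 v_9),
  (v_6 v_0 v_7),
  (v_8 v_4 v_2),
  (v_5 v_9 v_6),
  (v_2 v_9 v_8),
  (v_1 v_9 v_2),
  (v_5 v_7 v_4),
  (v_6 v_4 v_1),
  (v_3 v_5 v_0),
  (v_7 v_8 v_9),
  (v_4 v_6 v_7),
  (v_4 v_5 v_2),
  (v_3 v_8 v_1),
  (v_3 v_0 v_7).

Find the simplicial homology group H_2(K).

Order the vertices as v_0 < v_1 < v_2 < v_3 < v_4 < v_5 < v_6 < v_7 < v_8 < v_9. Listing each simplex with vertices in this order, K has dimension 2 with simplices:

  0-simplices (10): [v_0], [v_1], [v_2], [v_3], [v_4], [v_5], [v_6], [v_7], [v_8], [v_9]
  1-simplices (30): (30 of them)
  2-simplices (20): (20 of them)

Hence C_0 ≅ Z^10, C_1 ≅ Z^30, C_2 ≅ Z^20.

Boundary ∂_1: C_1 → C_0 maps an edge to its endpoints' difference, ∂[p,q] = q − p.
As a 10×30 matrix over Z this has rank 9, with invariant factors (1,1,1,1,1,1,1,1,1).

The boundary map ∂_2: C_2 → C_1 sends each 2-simplex [p,q,r] to [q,r] − [p,r] + [p,q]. For instance
  ∂[v_4,v_6,v_7] = [v_6,v_7] − [v_4,v_7] + [v_4,v_6],
  ∂[v_0,v_5,v_6] = [v_5,v_6] − [v_0,v_6] + [v_0,v_5].
The 30×20 boundary matrix has rank 20 and Smith normal form diag(1,1,1,1,1,1,1,1,1,1,1,1,1,1,1,1,1,1,1,2).

From H_k ≅ ker(∂_k) / im(∂_{k+1}) we obtain:

  H_2: rank ker ∂_2 − rank ∂_3 = (20 − 20) − 0 = 0, and there is no ∂_3, so H_2 ≅ 0.

H_2 ≅ 0.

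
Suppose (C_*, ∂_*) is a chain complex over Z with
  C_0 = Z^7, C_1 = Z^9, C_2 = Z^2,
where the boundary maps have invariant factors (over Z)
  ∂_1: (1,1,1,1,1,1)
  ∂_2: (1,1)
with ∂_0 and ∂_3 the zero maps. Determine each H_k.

H_0: b_0 = 7 − 0 − 6 = 1; torsion from ∂_1 factors > 1: none. So H_0 ≅ Z.
H_1: b_1 = 9 − 6 − 2 = 1; torsion from ∂_2 factors > 1: none. So H_1 ≅ Z.
H_2: b_2 = 2 − 2 − 0 = 0; torsion from ∂_3 factors > 1: none. So H_2 ≅ 0.

H_0 ≅ Z,  H_1 ≅ Z,  H_2 = 0.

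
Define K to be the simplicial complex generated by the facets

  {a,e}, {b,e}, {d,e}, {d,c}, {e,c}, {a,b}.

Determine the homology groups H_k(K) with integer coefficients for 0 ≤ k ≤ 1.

Order the vertices as a < b < c < d < e. Listing each simplex with vertices in this order, K has dimension 1 with simplices:

  0-simplices (5): a, b, c, d, e
  1-simplices (6): ab, ae, be, cd, ce, de

giving chain groups C_0 ≅ Z^5, C_1 ≅ Z^6.

The boundary map ∂_1: C_1 → C_0 sends each edge [p,q] (with p < q) to q − p.
This gives a 5×6 integer matrix of rank 4; reducing to Smith normal form yields diagonal entries (1,1,1,1).

From H_k ≅ ker(∂_k) / im(∂_{k+1}) we obtain:

  H_0: rank C_0 − rank ∂_1 = 5 − 4 = 1, and the invariant factors of ∂_1 are all 1, so H_0 = Z.
  H_1: rank ker ∂_1 − rank ∂_2 = (6 − 4) − 0 = 2, and there is no ∂_2, so H_1 = Z^2.

(K is a triangulation of a wedge of 2 circles.)

H_0 ≅ Z,  H_1 ≅ Z^2.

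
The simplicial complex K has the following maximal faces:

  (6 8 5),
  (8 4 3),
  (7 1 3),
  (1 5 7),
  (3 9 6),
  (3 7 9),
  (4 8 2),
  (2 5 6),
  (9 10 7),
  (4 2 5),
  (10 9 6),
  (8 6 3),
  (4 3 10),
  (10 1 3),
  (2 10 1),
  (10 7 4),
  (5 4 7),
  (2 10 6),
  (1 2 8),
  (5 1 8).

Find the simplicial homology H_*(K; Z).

Take the total order 1 < 2 < 3 < 4 < 5 < 6 < 7 < 8 < 9 < 10 on the vertex set. Then K (dimension 2) consists of the simplices:

  0-simplices (10): [1], [2], [3], [4], [5], [6], [7], [8], [9], [10]
  1-simplices (30): (30 of them)
  2-simplices (20): (20 of them)

giving chain groups C_0 ≅ Z^10, C_1 ≅ Z^30, C_2 ≅ Z^20.

Boundary ∂_1: C_1 → C_0 sends each edge [p,q] (with p < q) to q − p. For instance
  ∂[4,8] = [8] − [4].
The 10×30 boundary matrix has rank 9 and Smith normal form diag(1,1,1,1,1,1,1,1,1).

Boundary ∂_2: C_2 → C_1 sends each 2-simplex [p,q,r] to [q,r] − [p,r] + [p,q]. For instance
  ∂[1,2,8] = [2,8] − [1,8] + [1,2],
  ∂[1,5,7] = [5,7] − [1,7] + [1,5].
This gives a 30×20 integer matrix of rank 20; reducing to Smith normal form yields diagonal entries (1,1,1,1,1,1,1,1,1,1,1,1,1,1,1,1,1,1,1,2).

From H_k ≅ ker(∂_k) / im(∂_{k+1}) we obtain:

  H_0: rank C_0 − rank ∂_1 = 10 − 9 = 1, and the invariant factors of ∂_1 are all 1, so H_0 = Z.
  H_1: rank ker ∂_1 − rank ∂_2 = (30 − 9) − 20 = 1, and ∂_2 has invariant factor 2 > 1, so H_1 = Z × Z/2.
  H_2: rank ker ∂_2 − rank ∂_3 = (20 − 20) − 0 = 0, and there is no ∂_3, so H_2 = 0.

H_0 ≅ Z,  H_1 ≅ Z × Z/2,  H_2 = 0.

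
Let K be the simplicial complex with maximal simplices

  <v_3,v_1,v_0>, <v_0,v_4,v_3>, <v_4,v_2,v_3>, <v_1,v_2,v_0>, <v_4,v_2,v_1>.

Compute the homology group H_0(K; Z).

H_0 = Z.

Fix the vertex order v_0 < v_1 < v_2 < v_3 < v_4 and write every simplex with vertices in increasing order. Then dim K = 2 and the simplices of K are:

  0-simplices (5): [v_0], [v_1], [v_2], [v_3], [v_4]
  1-simplices (10): [v_0,v_1], [v_0,v_2], [v_0,v_3], [v_0,v_4], [v_1,v_2], [v_1,v_3], [v_1,v_4], [v_2,v_3], [v_2,v_4], [v_3,v_4]
  2-simplices (5): [v_0,v_1,v_2], [v_0,v_1,v_3], [v_0,v_3,v_4], [v_1,v_2,v_4], [v_2,v_3,v_4]

giving chain groups C_0 ≅ Z^5, C_1 ≅ Z^10, C_2 ≅ Z^5.

Boundary ∂_1: C_1 → C_0 is given by ∂[p,q] = [q] − [p].
The 5×10 boundary matrix has rank 4 and Smith normal form diag(1,1,1,1).

The boundary map ∂_2: C_2 → C_1 sends each 2-simplex [p,q,r] to [q,r] − [p,r] + [p,q]. For instance
  ∂[v_2,v_3,v_4] = [v_3,v_4] − [v_2,v_4] + [v_2,v_3],
  ∂[v_0,v_3,v_4] = [v_3,v_4] − [v_0,v_4] + [v_0,v_3].
The 10×5 boundary matrix has rank 5 and Smith normal form diag(1,1,1,1,1).

Now H_k = ker ∂_k / im ∂_{k+1}, so:

  H_0: rank C_0 − rank ∂_1 = 5 − 4 = 1, and the invariant factors of ∂_1 are all 1, so H_0 ≅ Z.

(K is a triangulation of the Möbius band.)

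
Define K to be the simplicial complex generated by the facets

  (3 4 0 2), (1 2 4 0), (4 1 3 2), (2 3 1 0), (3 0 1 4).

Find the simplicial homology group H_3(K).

H_3 ≅ Z.

We work with the vertex ordering 0 < 1 < 2 < 3 < 4. The simplices of K, each written with vertices in increasing order, are:

  0-simplices (5): [0], [1], [2], [3], [4]
  1-simplices (10): [0,1], [0,2], [0,3], [0,4], [1,2], [1,3], [1,4], [2,3], [2,4], [3,4]
  2-simplices (10): [0,1,2], [0,1,3], [0,1,4], [0,2,3], [0,2,4], [0,3,4], [1,2,3], [1,2,4], [1,3,4], [2,3,4]
  3-simplices (5): [0,1,2,3], [0,1,2,4], [0,1,3,4], [0,2,3,4], [1,2,3,4]

giving chain groups C_0 ≅ Z^5, C_1 ≅ Z^10, C_2 ≅ Z^10, C_3 ≅ Z^5.

Boundary ∂_1: C_1 → C_0 maps an edge to its endpoints' difference, ∂[p,q] = q − p. For instance
  ∂[2,4] = [4] − [2].
This gives a 5×10 integer matrix of rank 4; reducing to Smith normal form yields diagonal entries (1,1,1,1).

The boundary map ∂_2: C_2 → C_1 sends each 2-simplex [p,q,r] to [q,r] − [p,r] + [p,q]. For instance
  ∂[0,3,4] = [3,4] − [0,4] + [0,3],
  ∂[1,3,4] = [3,4] − [1,4] + [1,3].
The resulting 10×10 matrix has rank 6, and its Smith normal form has invariant factors (1,1,1,1,1,1).

The boundary map ∂_3: C_3 → C_2 sends each 3-simplex σ to the alternating sum Σ_i (−1)^i (σ with its i-th vertex removed). For instance
  ∂[0,1,2,4] = [1,2,4] − [0,2,4] + [0,1,4] − [0,1,2],
  ∂[0,2,3,4] = [2,3,4] − [0,3,4] + [0,2,4] − [0,2,3].
As a 10×5 matrix over Z this has rank 4, with invariant factors (1,1,1,1).

Now H_k = ker ∂_k / im ∂_{k+1}, so:

  H_3: rank ker ∂_3 − rank ∂_4 = (5 − 4) − 0 = 1, and there is no ∂_4, so H_3 = Z.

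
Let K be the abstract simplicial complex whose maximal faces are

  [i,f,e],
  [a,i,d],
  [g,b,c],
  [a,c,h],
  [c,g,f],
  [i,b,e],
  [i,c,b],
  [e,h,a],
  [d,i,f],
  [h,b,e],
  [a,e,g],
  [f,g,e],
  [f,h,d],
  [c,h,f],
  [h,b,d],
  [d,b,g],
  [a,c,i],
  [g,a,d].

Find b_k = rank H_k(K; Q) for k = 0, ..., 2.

b_0 = 1, b_1 = 2, b_2 = 1.

Fix the vertex order a < b < c < d < e < f < g < h < i and write every simplex with vertices in increasing order. Then dim K = 2 and the simplices of K are:

  0-simplices (9): a, b, c, d, e, f, g, h, i
  1-simplices (27): ac, ad, ae, ag, ah, ai, bc, bd, be, bg, bh, bi, cf, cg, ch, ci, df, dg, dh, di, ef, eg, eh, ei, fg, fh, fi
  2-simplices (18): ach, aci, adg, adi, aeg, aeh, bcg, bci, bdg, bdh, beh, bei, cfg, cfh, dfh, dfi, efg, efi

Hence C_0 ≅ Z^9, C_1 ≅ Z^27, C_2 ≅ Z^18.

∂_1: C_1 → C_0 maps an edge to its endpoints' difference, ∂[p,q] = q − p. For instance
  ∂cg = g − c.
As a 9×27 matrix over Z this has rank 8, with invariant factors (1,1,1,1,1,1,1,1).

Boundary ∂_2: C_2 → C_1 acts by ∂[p,q,r] = [q,r] − [p,r] + [p,q]. For instance
  ∂efi = fi − ei + ef,
  ∂dfh = fh − dh + df.
As a 27×18 matrix over Z this has rank 17, with invariant factors (1,1,1,1,1,1,1,1,1,1,1,1,1,1,1,1,1).

Now H_k = ker ∂_k / im ∂_{k+1}, so:

  H_0: rank C_0 − rank ∂_1 = 9 − 8 = 1, and the invariant factors of ∂_1 are all 1, so H_0 = Z.
  H_1: rank ker ∂_1 − rank ∂_2 = (27 − 8) − 17 = 2, and the invariant factors of ∂_2 are all 1, so H_1 = Z^2.
  H_2: rank ker ∂_2 − rank ∂_3 = (18 − 17) − 0 = 1, and there is no ∂_3, so H_2 = Z.

As a check, the Euler characteristic is 9 − 27 + 18 = 0, which agrees with 1 − 2 + 1 = 0.

Hence the Betti numbers are b_0 = 1, b_1 = 2, b_2 = 1.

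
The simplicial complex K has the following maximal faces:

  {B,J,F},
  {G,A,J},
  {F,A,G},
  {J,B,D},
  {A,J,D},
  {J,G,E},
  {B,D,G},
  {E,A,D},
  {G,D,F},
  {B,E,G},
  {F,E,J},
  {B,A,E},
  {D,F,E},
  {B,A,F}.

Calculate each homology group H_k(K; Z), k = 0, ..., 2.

H_0 = Z,  H_1 = Z^2,  H_2 = Z.

K has 7 vertices, 21 edges, 14 triangles.
rank ∂_0 = 0, rank ∂_1 = 6 ⇒ b_0 = 7 − 0 − 6 = 1; all invariant factors of ∂_1 are 1 so no torsion. So H_0 ≅ Z.
rank ∂_1 = 6, rank ∂_2 = 13 ⇒ b_1 = 21 − 6 − 13 = 2; all invariant factors of ∂_2 are 1 so no torsion. So H_1 ≅ Z^2.
rank ∂_2 = 13, rank ∂_3 = 0 ⇒ b_2 = 14 − 13 − 0 = 1. So H_2 ≅ Z.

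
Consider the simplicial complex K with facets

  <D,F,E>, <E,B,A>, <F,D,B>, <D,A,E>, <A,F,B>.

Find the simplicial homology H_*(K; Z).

Fix the vertex order A < B < D < E < F and write every simplex with vertices in increasing order. Then dim K = 2 and the simplices of K are:

  0-simplices (5): A, B, D, E, F
  1-simplices (10): AB, AD, AE, AF, BD, BE, BF, DE, DF, EF
  2-simplices (5): ABE, ABF, ADE, BDF, DEF

so the chain groups are C_0 ≅ Z^5, C_1 ≅ Z^10, C_2 ≅ Z^5.

The boundary map ∂_1: C_1 → C_0 maps an edge to its endpoints' difference, ∂[p,q] = q − p. For instance
  ∂AE = E − A.
This gives a 5×10 integer matrix of rank 4; reducing to Smith normal form yields diagonal entries (1,1,1,1).

∂_2: C_2 → C_1 sends each 2-simplex [p,q,r] to [q,r] − [p,r] + [p,q]. For instance
  ∂DEF = EF − DF + DE,
  ∂ABE = BE − AE + AB.
The resulting 10×5 matrix has rank 5, and its Smith normal form has invariant factors (1,1,1,1,1).

Reading off H_k = ker ∂_k / im ∂_{k+1}:

  H_0: rank C_0 − rank ∂_1 = 5 − 4 = 1, and the invariant factors of ∂_1 are all 1, so H_0 = Z.
  H_1: rank ker ∂_1 − rank ∂_2 = (10 − 4) − 5 = 1, and the invariant factors of ∂_2 are all 1, so H_1 = Z.
  H_2: rank ker ∂_2 − rank ∂_3 = (5 − 5) − 0 = 0, and there is no ∂_3, so H_2 = 0.

As a check, the Euler characteristic is 5 − 10 + 5 = 0, which agrees with 1 − 1 + 0 = 0.

H_0 = Z,  H_1 = Z,  H_2 = 0.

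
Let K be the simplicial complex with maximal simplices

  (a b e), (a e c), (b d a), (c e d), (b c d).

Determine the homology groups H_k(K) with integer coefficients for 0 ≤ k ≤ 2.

H_0 = Z,  H_1 = Z,  H_2 = 0.

Fix the vertex order a < b < c < d < e and write every simplex with vertices in increasing order. Then dim K = 2 and the simplices of K are:

  0-simplices (5): a, b, c, d, e
  1-simplices (10): ab, ac, ad, ae, bc, bd, be, cd, ce, de
  2-simplices (5): abd, abe, ace, bcd, cde

so the chain groups are C_0 ≅ Z^5, C_1 ≅ Z^10, C_2 ≅ Z^5.

Boundary ∂_1: C_1 → C_0 is given by ∂[p,q] = [q] − [p].
The resulting 5×10 matrix has rank 4, and its Smith normal form has invariant factors (1,1,1,1).

The boundary map ∂_2: C_2 → C_1 sends each 2-simplex [p,q,r] to [q,r] − [p,r] + [p,q]. For instance
  ∂abd = bd − ad + ab,
  ∂abe = be − ae + ab.
As a 10×5 matrix over Z this has rank 5, with invariant factors (1,1,1,1,1).

Computing H_k = (kernel of ∂_k) / (image of ∂_{k+1}):

  H_0: rank C_0 − rank ∂_1 = 5 − 4 = 1, and the invariant factors of ∂_1 are all 1, so H_0 ≅ Z.
  H_1: rank ker ∂_1 − rank ∂_2 = (10 − 4) − 5 = 1, and the invariant factors of ∂_2 are all 1, so H_1 ≅ Z.
  H_2: rank ker ∂_2 − rank ∂_3 = (5 − 5) − 0 = 0, and there is no ∂_3, so H_2 ≅ 0.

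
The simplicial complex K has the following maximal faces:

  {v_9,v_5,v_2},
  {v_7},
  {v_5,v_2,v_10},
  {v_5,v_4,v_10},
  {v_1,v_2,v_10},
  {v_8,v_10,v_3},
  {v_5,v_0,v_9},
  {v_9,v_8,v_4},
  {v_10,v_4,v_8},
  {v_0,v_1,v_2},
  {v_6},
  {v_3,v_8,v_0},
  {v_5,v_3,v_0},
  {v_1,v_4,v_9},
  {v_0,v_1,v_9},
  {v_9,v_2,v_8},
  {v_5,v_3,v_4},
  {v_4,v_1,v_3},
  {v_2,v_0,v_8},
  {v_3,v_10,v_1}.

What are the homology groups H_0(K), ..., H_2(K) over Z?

H_0 ≅ Z^3,  H_1 ≅ Z ⊕ Z/2Z,  H_2 = 0.

Take the total order v_0 < v_1 < v_2 < v_3 < v_4 < v_5 < v_6 < v_7 < v_8 < v_9 < v_10 on the vertex set. Then K (dimension 2) consists of the simplices:

  0-simplices (11): [v_0], [v_1], [v_2], [v_3], [v_4], [v_5], [v_6], [v_7], [v_8], [v_9], [v_10]
  1-simplices (27): (27 of them)
  2-simplices (18): (18 of them)

giving chain groups C_0 ≅ Z^11, C_1 ≅ Z^27, C_2 ≅ Z^18.

∂_1: C_1 → C_0 maps an edge to its endpoints' difference, ∂[p,q] = q − p. For instance
  ∂[v_0,v_5] = [v_5] − [v_0].
The resulting 11×27 matrix has rank 8, and its Smith normal form has invariant factors (1,1,1,1,1,1,1,1).

∂_2: C_2 → C_1 sends each 2-simplex [p,q,r] to [q,r] − [p,r] + [p,q]. For instance
  ∂[v_2,v_5,v_9] = [v_5,v_9] − [v_2,v_9] + [v_2,v_5],
  ∂[v_1,v_3,v_10] = [v_3,v_10] − [v_1,v_10] + [v_1,v_3].
As a 27×18 matrix over Z this has rank 18, with invariant factors (1,1,1,1,1,1,1,1,1,1,1,1,1,1,1,1,1,2).

Reading off H_k = ker ∂_k / im ∂_{k+1}:

  H_0: rank C_0 − rank ∂_1 = 11 − 8 = 3, and the invariant factors of ∂_1 are all 1, so H_0 ≅ Z^3.
  H_1: rank ker ∂_1 − rank ∂_2 = (27 − 8) − 18 = 1, and ∂_2 has invariant factor 2 > 1, so H_1 ≅ Z ⊕ Z/2Z.
  H_2: rank ker ∂_2 − rank ∂_3 = (18 − 18) − 0 = 0, and there is no ∂_3, so H_2 ≅ 0.

As a check, the Euler characteristic is 11 − 27 + 18 = 2, which agrees with 3 − 1 + 0 = 2.
(K is a triangulation of the disjoint union of the Klein bottle and a set of 2 points.)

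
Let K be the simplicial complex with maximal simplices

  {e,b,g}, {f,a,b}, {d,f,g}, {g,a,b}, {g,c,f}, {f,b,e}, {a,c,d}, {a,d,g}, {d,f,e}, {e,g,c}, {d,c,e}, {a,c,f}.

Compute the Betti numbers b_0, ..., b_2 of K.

Order the vertices as a < b < c < d < e < f < g. Listing each simplex with vertices in this order, K has dimension 2 with simplices:

  0-simplices (7): a, b, c, d, e, f, g
  1-simplices (18): ab, ac, ad, af, ag, be, bf, bg, cd, ce, cf, cg, de, df, dg, ef, eg, fg
  2-simplices (12): abf, abg, acd, acf, adg, bef, beg, cde, ceg, cfg, def, dfg

Hence C_0 ≅ Z^7, C_1 ≅ Z^18, C_2 ≅ Z^12.

The boundary map ∂_1: C_1 → C_0 sends each edge [p,q] (with p < q) to q − p. For instance
  ∂ac = c − a.
The 7×18 boundary matrix has rank 6 and Smith normal form diag(1,1,1,1,1,1).

The boundary map ∂_2: C_2 → C_1 sends each 2-simplex [p,q,r] to [q,r] − [p,r] + [p,q]. For instance
  ∂acd = cd − ad + ac,
  ∂beg = eg − bg + be.
The 18×12 boundary matrix has rank 12 and Smith normal form diag(1,1,1,1,1,1,1,1,1,1,1,2).

Reading off H_k = ker ∂_k / im ∂_{k+1}:

  H_0: rank C_0 − rank ∂_1 = 7 − 6 = 1, and the invariant factors of ∂_1 are all 1, so H_0 = Z.
  H_1: rank ker ∂_1 − rank ∂_2 = (18 − 6) − 12 = 0, and ∂_2 has invariant factor 2 > 1, so H_1 = Z/2.
  H_2: rank ker ∂_2 − rank ∂_3 = (12 − 12) − 0 = 0, and there is no ∂_3, so H_2 = 0.

(K is a triangulation of the real projective plane RP^2.)

Hence the Betti numbers are b_0 = 1, b_1 = 0, b_2 = 0.

b_0 = 1, b_1 = 0, b_2 = 0.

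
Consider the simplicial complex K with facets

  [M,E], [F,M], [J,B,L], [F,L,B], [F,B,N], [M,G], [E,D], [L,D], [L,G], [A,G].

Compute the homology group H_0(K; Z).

Take the total order A < B < D < E < F < G < J < L < M < N on the vertex set. Then K (dimension 2) consists of the simplices:

  0-simplices (10): A, B, D, E, F, G, J, L, M, N
  1-simplices (14): AG, BF, BJ, BL, BN, DE, DL, EM, FL, FM, FN, GL, GM, JL
  2-simplices (3): BFL, BFN, BJL

Hence C_0 ≅ Z^10, C_1 ≅ Z^14, C_2 ≅ Z^3.

∂_1: C_1 → C_0 is given by ∂[p,q] = [q] − [p]. For instance
  ∂BN = N − B.
This gives a 10×14 integer matrix of rank 9; reducing to Smith normal form yields diagonal entries (1,1,1,1,1,1,1,1,1).

∂_2: C_2 → C_1 sends each 2-simplex [p,q,r] to [q,r] − [p,r] + [p,q]. For instance
  ∂BFL = FL − BL + BF,
  ∂BJL = JL − BL + BJ.
The 14×3 boundary matrix has rank 3 and Smith normal form diag(1,1,1).

Now H_k = ker ∂_k / im ∂_{k+1}, so:

  H_0: rank C_0 − rank ∂_1 = 10 − 9 = 1, and the invariant factors of ∂_1 are all 1, so H_0 = Z.

H_0 ≅ Z.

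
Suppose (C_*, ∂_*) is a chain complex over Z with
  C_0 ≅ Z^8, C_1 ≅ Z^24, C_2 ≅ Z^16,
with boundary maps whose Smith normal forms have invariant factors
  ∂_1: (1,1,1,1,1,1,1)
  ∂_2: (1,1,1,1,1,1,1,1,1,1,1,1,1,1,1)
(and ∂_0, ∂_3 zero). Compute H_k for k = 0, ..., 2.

H_0: b_0 = 8 − 0 − 7 = 1; torsion from ∂_1 factors > 1: none. So H_0 ≅ Z.
H_1: b_1 = 24 − 7 − 15 = 2; torsion from ∂_2 factors > 1: none. So H_1 ≅ Z^2.
H_2: b_2 = 16 − 15 − 0 = 1; torsion from ∂_3 factors > 1: none. So H_2 ≅ Z.

H_0 ≅ Z,  H_1 ≅ Z^2,  H_2 ≅ Z.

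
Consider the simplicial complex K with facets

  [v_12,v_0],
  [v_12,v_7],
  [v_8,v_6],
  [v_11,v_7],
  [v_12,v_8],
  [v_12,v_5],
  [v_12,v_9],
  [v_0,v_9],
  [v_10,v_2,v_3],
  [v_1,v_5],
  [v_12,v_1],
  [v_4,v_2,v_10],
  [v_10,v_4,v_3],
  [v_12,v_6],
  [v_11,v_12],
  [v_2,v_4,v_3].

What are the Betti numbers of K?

b_0 = 2, b_1 = 4, b_2 = 1.

Order the vertices as v_0 < v_1 < v_2 < v_3 < v_4 < v_5 < v_6 < v_7 < v_8 < v_9 < v_10 < v_11 < v_12. Listing each simplex with vertices in this order, K has dimension 2 with simplices:

  0-simplices (13): [v_0], [v_1], [v_2], [v_3], [v_4], [v_5], [v_6], [v_7], [v_8], [v_9], [v_10], [v_11], [v_12]
  1-simplices (18): (18 of them)
  2-simplices (4): [v_2,v_3,v_4], [v_2,v_3,v_10], [v_2,v_4,v_10], [v_3,v_4,v_10]

Hence C_0 ≅ Z^13, C_1 ≅ Z^18, C_2 ≅ Z^4.

The boundary map ∂_1: C_1 → C_0 is given by ∂[p,q] = [q] − [p]. For instance
  ∂[v_0,v_9] = [v_9] − [v_0].
The resulting 13×18 matrix has rank 11, and its Smith normal form has invariant factors (1,1,1,1,1,1,1,1,1,1,1).

Boundary ∂_2: C_2 → C_1 maps a triangle to the signed sum of its edges. For instance
  ∂[v_2,v_3,v_4] = [v_3,v_4] − [v_2,v_4] + [v_2,v_3],
  ∂[v_3,v_4,v_10] = [v_4,v_10] − [v_3,v_10] + [v_3,v_4].
The resulting 18×4 matrix has rank 3, and its Smith normal form has invariant factors (1,1,1).

From H_k ≅ ker(∂_k) / im(∂_{k+1}) we obtain:

  H_0: rank C_0 − rank ∂_1 = 13 − 11 = 2, and the invariant factors of ∂_1 are all 1, so H_0 ≅ Z^2.
  H_1: rank ker ∂_1 − rank ∂_2 = (18 − 11) − 3 = 4, and the invariant factors of ∂_2 are all 1, so H_1 ≅ Z^4.
  H_2: rank ker ∂_2 − rank ∂_3 = (4 − 3) − 0 = 1, and there is no ∂_3, so H_2 ≅ Z.

Hence the Betti numbers are b_0 = 2, b_1 = 4, b_2 = 1.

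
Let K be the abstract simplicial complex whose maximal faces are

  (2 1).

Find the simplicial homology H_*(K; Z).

H_0 ≅ Z,  H_1 = 0.

Order the vertices as 1 < 2. Listing each simplex with vertices in this order, K has dimension 1 with simplices:

  0-simplices (2): [1], [2]
  1-simplices (1): [1,2]

giving chain groups C_0 ≅ Z^2, C_1 ≅ Z^1.

∂_1: C_1 → C_0 is given by ∂[p,q] = [q] − [p]. For instance
  ∂[1,2] = [2] − [1].
The resulting 2×1 matrix has rank 1, and its Smith normal form has invariant factors (1).

Reading off H_k = ker ∂_k / im ∂_{k+1}:

  H_0: rank C_0 − rank ∂_1 = 2 − 1 = 1, and the invariant factors of ∂_1 are all 1, so H_0 = Z.
  H_1: rank ker ∂_1 − rank ∂_2 = (1 − 1) − 0 = 0, and there is no ∂_2, so H_1 = 0.

As a check, the Euler characteristic is 2 − 1 = 1, which agrees with 1 − 0 = 1.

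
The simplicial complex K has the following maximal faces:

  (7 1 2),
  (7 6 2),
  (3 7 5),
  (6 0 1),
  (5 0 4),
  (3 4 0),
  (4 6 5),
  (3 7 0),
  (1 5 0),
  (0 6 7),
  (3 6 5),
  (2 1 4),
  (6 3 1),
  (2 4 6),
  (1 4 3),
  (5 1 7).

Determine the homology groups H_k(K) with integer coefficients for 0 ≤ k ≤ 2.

Fix the vertex order 0 < 1 < 2 < 3 < 4 < 5 < 6 < 7 and write every simplex with vertices in increasing order. Then dim K = 2 and the simplices of K are:

  0-simplices (8): [0], [1], [2], [3], [4], [5], [6], [7]
  1-simplices (24): (24 of them)
  2-simplices (16): [0,1,5], [0,1,6], [0,3,4], [0,3,7], [0,4,5], [0,6,7], [1,2,4], [1,2,7], [1,3,4], [1,3,6], [1,5,7], [2,4,6], [2,6,7], [3,5,6], [3,5,7], [4,5,6]

so the chain groups are C_0 ≅ Z^8, C_1 ≅ Z^24, C_2 ≅ Z^16.

∂_1: C_1 → C_0 maps an edge to its endpoints' difference, ∂[p,q] = q − p. For instance
  ∂[5,7] = [7] − [5].
The 8×24 boundary matrix has rank 7 and Smith normal form diag(1,1,1,1,1,1,1).

Boundary ∂_2: C_2 → C_1 maps a triangle to the signed sum of its edges. For instance
  ∂[0,3,7] = [3,7] − [0,7] + [0,3],
  ∂[2,6,7] = [6,7] − [2,7] + [2,6].
This gives a 24×16 integer matrix of rank 15; reducing to Smith normal form yields diagonal entries (1,1,1,1,1,1,1,1,1,1,1,1,1,1,1).

Reading off H_k = ker ∂_k / im ∂_{k+1}:

  H_0: rank C_0 − rank ∂_1 = 8 − 7 = 1, and the invariant factors of ∂_1 are all 1, so H_0 ≅ Z.
  H_1: rank ker ∂_1 − rank ∂_2 = (24 − 7) − 15 = 2, and the invariant factors of ∂_2 are all 1, so H_1 ≅ Z^2.
  H_2: rank ker ∂_2 − rank ∂_3 = (16 − 15) − 0 = 1, and there is no ∂_3, so H_2 ≅ Z.

As a check, the Euler characteristic is 8 − 24 + 16 = 0, which agrees with 1 − 2 + 1 = 0.

H_0 ≅ Z,  H_1 ≅ Z^2,  H_2 ≅ Z.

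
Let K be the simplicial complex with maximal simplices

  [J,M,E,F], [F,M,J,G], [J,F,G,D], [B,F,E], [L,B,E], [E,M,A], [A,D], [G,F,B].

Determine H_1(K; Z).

Order the vertices as A < B < D < E < F < G < J < L < M. Listing each simplex with vertices in this order, K has dimension 3 with simplices:

  0-simplices (9): A, B, D, E, F, G, J, L, M
  1-simplices (20): AD, AE, AM, BE, BF, BG, BL, DF, DG, DJ, EF, EJ, EL, EM, FG, FJ, FM, GJ, GM, JM
  2-simplices (14): AEM, BEF, BEL, BFG, DFG, DFJ, DGJ, EFJ, EFM, EJM, FGJ, FGM, FJM, GJM
  3-simplices (3): DFGJ, EFJM, FGJM

so the chain groups are C_0 ≅ Z^9, C_1 ≅ Z^20, C_2 ≅ Z^14, C_3 ≅ Z^3.

∂_1: C_1 → C_0 sends each edge [p,q] (with p < q) to q − p. For instance
  ∂EM = M − E.
This gives a 9×20 integer matrix of rank 8; reducing to Smith normal form yields diagonal entries (1,1,1,1,1,1,1,1).

Boundary ∂_2: C_2 → C_1 sends each 2-simplex [p,q,r] to [q,r] − [p,r] + [p,q]. For instance
  ∂EFM = FM − EM + EF,
  ∂EFJ = FJ − EJ + EF.
As a 20×14 matrix over Z this has rank 11, with invariant factors (1,1,1,1,1,1,1,1,1,1,1).

Boundary ∂_3: C_3 → C_2 sends each 3-simplex σ to the alternating sum Σ_i (−1)^i (σ with its i-th vertex removed). For instance
  ∂EFJM = FJM − EJM + EFM − EFJ,
  ∂FGJM = GJM − FJM + FGM − FGJ.
This gives a 14×3 integer matrix of rank 3; reducing to Smith normal form yields diagonal entries (1,1,1).

Reading off H_k = ker ∂_k / im ∂_{k+1}:

  H_1: rank ker ∂_1 − rank ∂_2 = (20 − 8) − 11 = 1, and the invariant factors of ∂_2 are all 1, so H_1 ≅ Z.

H_1 = Z.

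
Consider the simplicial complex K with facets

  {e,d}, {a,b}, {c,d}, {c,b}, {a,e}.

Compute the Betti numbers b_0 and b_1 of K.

Fix the vertex order a < b < c < d < e and write every simplex with vertices in increasing order. Then dim K = 1 and the simplices of K are:

  0-simplices (5): a, b, c, d, e
  1-simplices (5): ab, ae, bc, cd, de

so the chain groups are C_0 ≅ Z^5, C_1 ≅ Z^5.

The boundary map ∂_1: C_1 → C_0 is given by ∂[p,q] = [q] − [p]. For instance
  ∂ae = e − a.
This gives a 5×5 integer matrix of rank 4; reducing to Smith normal form yields diagonal entries (1,1,1,1).

Reading off H_k = ker ∂_k / im ∂_{k+1}:

  H_0: rank C_0 − rank ∂_1 = 5 − 4 = 1, and the invariant factors of ∂_1 are all 1, so H_0 = Z.
  H_1: rank ker ∂_1 − rank ∂_2 = (5 − 4) − 0 = 1, and there is no ∂_2, so H_1 = Z.

(K is a triangulation of the circle S^1.)

Hence the Betti numbers are b_0 = 1, b_1 = 1.

b_0 = 1, b_1 = 1.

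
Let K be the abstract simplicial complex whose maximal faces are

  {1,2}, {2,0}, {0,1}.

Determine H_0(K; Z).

Take the total order 0 < 1 < 2 on the vertex set. Then K (dimension 1) consists of the simplices:

  0-simplices (3): [0], [1], [2]
  1-simplices (3): [0,1], [0,2], [1,2]

giving chain groups C_0 ≅ Z^3, C_1 ≅ Z^3.

∂_1: C_1 → C_0 is given by ∂[p,q] = [q] − [p]. For instance
  ∂[1,2] = [2] − [1].
As a 3×3 matrix over Z this has rank 2, with invariant factors (1,1).

From H_k ≅ ker(∂_k) / im(∂_{k+1}) we obtain:

  H_0: rank C_0 − rank ∂_1 = 3 − 2 = 1, and the invariant factors of ∂_1 are all 1, so H_0 ≅ Z.

H_0 = Z.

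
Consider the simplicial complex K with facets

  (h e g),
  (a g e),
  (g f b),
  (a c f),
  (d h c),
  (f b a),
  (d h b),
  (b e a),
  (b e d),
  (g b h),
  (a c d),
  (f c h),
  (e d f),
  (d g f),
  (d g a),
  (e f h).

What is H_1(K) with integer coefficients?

We work with the vertex ordering a < b < c < d < e < f < g < h. The simplices of K, each written with vertices in increasing order, are:

  0-simplices (8): a, b, c, d, e, f, g, h
  1-simplices (24): ab, ac, ad, ae, af, ag, bd, be, bf, bg, bh, cd, cf, ch, de, df, dg, dh, ef, eg, eh, fg, fh, gh
  2-simplices (16): abe, abf, acd, acf, adg, aeg, bde, bdh, bfg, bgh, cdh, cfh, def, dfg, efh, egh

Hence C_0 ≅ Z^8, C_1 ≅ Z^24, C_2 ≅ Z^16.

∂_1: C_1 → C_0 is given by ∂[p,q] = [q] − [p]. For instance
  ∂dg = g − d.
This gives a 8×24 integer matrix of rank 7; reducing to Smith normal form yields diagonal entries (1,1,1,1,1,1,1).

Boundary ∂_2: C_2 → C_1 maps a triangle to the signed sum of its edges. For instance
  ∂bde = de − be + bd,
  ∂aeg = eg − ag + ae.
The 24×16 boundary matrix has rank 15 and Smith normal form diag(1,1,1,1,1,1,1,1,1,1,1,1,1,1,1).

From H_k ≅ ker(∂_k) / im(∂_{k+1}) we obtain:

  H_1: rank ker ∂_1 − rank ∂_2 = (24 − 7) − 15 = 2, and the invariant factors of ∂_2 are all 1, so H_1 ≅ Z^2.

H_1 = Z^2.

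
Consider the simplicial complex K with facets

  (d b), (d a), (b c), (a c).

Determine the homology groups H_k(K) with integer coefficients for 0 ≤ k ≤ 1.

Order the vertices as a < b < c < d. Listing each simplex with vertices in this order, K has dimension 1 with simplices:

  0-simplices (4): a, b, c, d
  1-simplices (4): ac, ad, bc, bd

Hence C_0 ≅ Z^4, C_1 ≅ Z^4.

∂_1: C_1 → C_0 maps an edge to its endpoints' difference, ∂[p,q] = q − p. For instance
  ∂ac = c − a.
The resulting 4×4 matrix has rank 3, and its Smith normal form has invariant factors (1,1,1).

From H_k ≅ ker(∂_k) / im(∂_{k+1}) we obtain:

  H_0: rank C_0 − rank ∂_1 = 4 − 3 = 1, and the invariant factors of ∂_1 are all 1, so H_0 = Z.
  H_1: rank ker ∂_1 − rank ∂_2 = (4 − 3) − 0 = 1, and there is no ∂_2, so H_1 = Z.

H_0 = Z,  H_1 = Z.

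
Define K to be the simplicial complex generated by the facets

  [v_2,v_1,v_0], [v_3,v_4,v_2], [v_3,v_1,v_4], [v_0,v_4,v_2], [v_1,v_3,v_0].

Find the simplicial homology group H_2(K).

H_2 ≅ 0.

Order the vertices as v_0 < v_1 < v_2 < v_3 < v_4. Listing each simplex with vertices in this order, K has dimension 2 with simplices:

  0-simplices (5): [v_0], [v_1], [v_2], [v_3], [v_4]
  1-simplices (10): [v_0,v_1], [v_0,v_2], [v_0,v_3], [v_0,v_4], [v_1,v_2], [v_1,v_3], [v_1,v_4], [v_2,v_3], [v_2,v_4], [v_3,v_4]
  2-simplices (5): [v_0,v_1,v_2], [v_0,v_1,v_3], [v_0,v_2,v_4], [v_1,v_3,v_4], [v_2,v_3,v_4]

so the chain groups are C_0 ≅ Z^5, C_1 ≅ Z^10, C_2 ≅ Z^5.

The boundary map ∂_1: C_1 → C_0 is given by ∂[p,q] = [q] − [p].
The 5×10 boundary matrix has rank 4 and Smith normal form diag(1,1,1,1).

The boundary map ∂_2: C_2 → C_1 acts by ∂[p,q,r] = [q,r] − [p,r] + [p,q]. For instance
  ∂[v_0,v_1,v_3] = [v_1,v_3] − [v_0,v_3] + [v_0,v_1],
  ∂[v_2,v_3,v_4] = [v_3,v_4] − [v_2,v_4] + [v_2,v_3].
As a 10×5 matrix over Z this has rank 5, with invariant factors (1,1,1,1,1).

Reading off H_k = ker ∂_k / im ∂_{k+1}:

  H_2: rank ker ∂_2 − rank ∂_3 = (5 − 5) − 0 = 0, and there is no ∂_3, so H_2 = 0.

(K is a triangulation of the Möbius band.)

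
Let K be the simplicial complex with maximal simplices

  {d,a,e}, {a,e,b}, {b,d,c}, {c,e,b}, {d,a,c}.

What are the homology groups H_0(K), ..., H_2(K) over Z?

H_0 ≅ Z,  H_1 ≅ Z,  H_2 = 0.

Take the total order a < b < c < d < e on the vertex set. Then K (dimension 2) consists of the simplices:

  0-simplices (5): a, b, c, d, e
  1-simplices (10): ab, ac, ad, ae, bc, bd, be, cd, ce, de
  2-simplices (5): abe, acd, ade, bcd, bce

giving chain groups C_0 ≅ Z^5, C_1 ≅ Z^10, C_2 ≅ Z^5.

∂_1: C_1 → C_0 maps an edge to its endpoints' difference, ∂[p,q] = q − p.
The 5×10 boundary matrix has rank 4 and Smith normal form diag(1,1,1,1).

Boundary ∂_2: C_2 → C_1 acts by ∂[p,q,r] = [q,r] − [p,r] + [p,q]. For instance
  ∂ade = de − ae + ad,
  ∂bcd = cd − bd + bc.
This gives a 10×5 integer matrix of rank 5; reducing to Smith normal form yields diagonal entries (1,1,1,1,1).

Computing H_k = (kernel of ∂_k) / (image of ∂_{k+1}):

  H_0: rank C_0 − rank ∂_1 = 5 − 4 = 1, and the invariant factors of ∂_1 are all 1, so H_0 ≅ Z.
  H_1: rank ker ∂_1 − rank ∂_2 = (10 − 4) − 5 = 1, and the invariant factors of ∂_2 are all 1, so H_1 ≅ Z.
  H_2: rank ker ∂_2 − rank ∂_3 = (5 − 5) − 0 = 0, and there is no ∂_3, so H_2 ≅ 0.

As a check, the Euler characteristic is 5 − 10 + 5 = 0, which agrees with 1 − 1 + 0 = 0.
(K is a triangulation of the Möbius band.)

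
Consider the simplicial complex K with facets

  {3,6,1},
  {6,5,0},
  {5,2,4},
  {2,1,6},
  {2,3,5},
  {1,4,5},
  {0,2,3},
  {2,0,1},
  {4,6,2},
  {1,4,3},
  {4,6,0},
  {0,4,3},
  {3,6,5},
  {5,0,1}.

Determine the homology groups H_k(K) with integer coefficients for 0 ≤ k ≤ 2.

Take the total order 0 < 1 < 2 < 3 < 4 < 5 < 6 on the vertex set. Then K (dimension 2) consists of the simplices:

  0-simplices (7): [0], [1], [2], [3], [4], [5], [6]
  1-simplices (21): [0,1], [0,2], [0,3], [0,4], [0,5], [0,6], [1,2], [1,3], [1,4], [1,5], [1,6], [2,3], [2,4], [2,5], [2,6], [3,4], [3,5], [3,6], [4,5], [4,6], [5,6]
  2-simplices (14): [0,1,2], [0,1,5], [0,2,3], [0,3,4], [0,4,6], [0,5,6], [1,2,6], [1,3,4], [1,3,6], [1,4,5], [2,3,5], [2,4,5], [2,4,6], [3,5,6]

giving chain groups C_0 ≅ Z^7, C_1 ≅ Z^21, C_2 ≅ Z^14.

Boundary ∂_1: C_1 → C_0 maps an edge to its endpoints' difference, ∂[p,q] = q − p.
The 7×21 boundary matrix has rank 6 and Smith normal form diag(1,1,1,1,1,1).

∂_2: C_2 → C_1 maps a triangle to the signed sum of its edges. For instance
  ∂[0,4,6] = [4,6] − [0,6] + [0,4],
  ∂[0,3,4] = [3,4] − [0,4] + [0,3].
The 21×14 boundary matrix has rank 13 and Smith normal form diag(1,1,1,1,1,1,1,1,1,1,1,1,1).

Now H_k = ker ∂_k / im ∂_{k+1}, so:

  H_0: rank C_0 − rank ∂_1 = 7 − 6 = 1, and the invariant factors of ∂_1 are all 1, so H_0 ≅ Z.
  H_1: rank ker ∂_1 − rank ∂_2 = (21 − 6) − 13 = 2, and the invariant factors of ∂_2 are all 1, so H_1 ≅ Z^2.
  H_2: rank ker ∂_2 − rank ∂_3 = (14 − 13) − 0 = 1, and there is no ∂_3, so H_2 ≅ Z.

As a check, the Euler characteristic is 7 − 21 + 14 = 0, which agrees with 1 − 2 + 1 = 0.
(K is a triangulation of the torus T^2.)

H_0 = Z,  H_1 = Z^2,  H_2 = Z.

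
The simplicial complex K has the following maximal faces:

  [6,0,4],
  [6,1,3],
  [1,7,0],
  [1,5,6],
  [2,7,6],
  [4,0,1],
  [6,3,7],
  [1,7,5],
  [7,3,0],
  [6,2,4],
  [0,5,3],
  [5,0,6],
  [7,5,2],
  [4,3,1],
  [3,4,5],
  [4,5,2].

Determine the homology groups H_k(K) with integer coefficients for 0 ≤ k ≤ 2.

Order the vertices as 0 < 1 < 2 < 3 < 4 < 5 < 6 < 7. Listing each simplex with vertices in this order, K has dimension 2 with simplices:

  0-simplices (8): [0], [1], [2], [3], [4], [5], [6], [7]
  1-simplices (24): (24 of them)
  2-simplices (16): [0,1,4], [0,1,7], [0,3,5], [0,3,7], [0,4,6], [0,5,6], [1,3,4], [1,3,6], [1,5,6], [1,5,7], [2,4,5], [2,4,6], [2,5,7], [2,6,7], [3,4,5], [3,6,7]

giving chain groups C_0 ≅ Z^8, C_1 ≅ Z^24, C_2 ≅ Z^16.

The boundary map ∂_1: C_1 → C_0 maps an edge to its endpoints' difference, ∂[p,q] = q − p. For instance
  ∂[0,6] = [6] − [0].
As a 8×24 matrix over Z this has rank 7, with invariant factors (1,1,1,1,1,1,1).

The boundary map ∂_2: C_2 → C_1 sends each 2-simplex [p,q,r] to [q,r] − [p,r] + [p,q]. For instance
  ∂[1,3,4] = [3,4] − [1,4] + [1,3],
  ∂[1,3,6] = [3,6] − [1,6] + [1,3].
The resulting 24×16 matrix has rank 15, and its Smith normal form has invariant factors (1,1,1,1,1,1,1,1,1,1,1,1,1,1,1).

From H_k ≅ ker(∂_k) / im(∂_{k+1}) we obtain:

  H_0: rank C_0 − rank ∂_1 = 8 − 7 = 1, and the invariant factors of ∂_1 are all 1, so H_0 = Z.
  H_1: rank ker ∂_1 − rank ∂_2 = (24 − 7) − 15 = 2, and the invariant factors of ∂_2 are all 1, so H_1 = Z^2.
  H_2: rank ker ∂_2 − rank ∂_3 = (16 − 15) − 0 = 1, and there is no ∂_3, so H_2 = Z.

As a check, the Euler characteristic is 8 − 24 + 16 = 0, which agrees with 1 − 2 + 1 = 0.

H_0 = Z,  H_1 = Z^2,  H_2 = Z.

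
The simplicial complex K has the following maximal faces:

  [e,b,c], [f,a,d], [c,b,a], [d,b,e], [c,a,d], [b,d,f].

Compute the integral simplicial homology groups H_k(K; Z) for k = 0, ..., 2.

H_0 = Z,  H_1 = Z,  H_2 = 0.

Fix the vertex order a < b < c < d < e < f and write every simplex with vertices in increasing order. Then dim K = 2 and the simplices of K are:

  0-simplices (6): a, b, c, d, e, f
  1-simplices (12): ab, ac, ad, af, bc, bd, be, bf, cd, ce, de, df
  2-simplices (6): abc, acd, adf, bce, bde, bdf

so the chain groups are C_0 ≅ Z^6, C_1 ≅ Z^12, C_2 ≅ Z^6.

Boundary ∂_1: C_1 → C_0 sends each edge [p,q] (with p < q) to q − p.
This gives a 6×12 integer matrix of rank 5; reducing to Smith normal form yields diagonal entries (1,1,1,1,1).

Boundary ∂_2: C_2 → C_1 maps a triangle to the signed sum of its edges. For instance
  ∂bde = de − be + bd,
  ∂bce = ce − be + bc.
The resulting 12×6 matrix has rank 6, and its Smith normal form has invariant factors (1,1,1,1,1,1).

Reading off H_k = ker ∂_k / im ∂_{k+1}:

  H_0: rank C_0 − rank ∂_1 = 6 − 5 = 1, and the invariant factors of ∂_1 are all 1, so H_0 ≅ Z.
  H_1: rank ker ∂_1 − rank ∂_2 = (12 − 5) − 6 = 1, and the invariant factors of ∂_2 are all 1, so H_1 ≅ Z.
  H_2: rank ker ∂_2 − rank ∂_3 = (6 − 6) − 0 = 0, and there is no ∂_3, so H_2 ≅ 0.

As a check, the Euler characteristic is 6 − 12 + 6 = 0, which agrees with 1 − 1 + 0 = 0.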